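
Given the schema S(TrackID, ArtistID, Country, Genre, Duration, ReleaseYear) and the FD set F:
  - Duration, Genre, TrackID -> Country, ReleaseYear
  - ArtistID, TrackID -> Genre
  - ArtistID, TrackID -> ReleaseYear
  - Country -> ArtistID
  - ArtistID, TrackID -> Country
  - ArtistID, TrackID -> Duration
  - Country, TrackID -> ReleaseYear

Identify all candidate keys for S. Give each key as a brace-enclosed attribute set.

{ArtistID, TrackID}, {Country, TrackID}, {Duration, Genre, TrackID}

{TrackID} never appears on the right of any FD, so every key must include it.
Closure of {ArtistID, TrackID} is {ArtistID, Country, Duration, Genre, ReleaseYear, TrackID}, the whole schema; {ArtistID, TrackID} is a candidate key.
Closure of {Country, TrackID} is {ArtistID, Country, Duration, Genre, ReleaseYear, TrackID}, the whole schema; {Country, TrackID} is a candidate key.
Closure of {Duration, Genre, TrackID} is {ArtistID, Country, Duration, Genre, ReleaseYear, TrackID}, the whole schema; {Duration, Genre, TrackID} is a candidate key.
No proper subset of any of these is a key, and no other minimal superkey exists.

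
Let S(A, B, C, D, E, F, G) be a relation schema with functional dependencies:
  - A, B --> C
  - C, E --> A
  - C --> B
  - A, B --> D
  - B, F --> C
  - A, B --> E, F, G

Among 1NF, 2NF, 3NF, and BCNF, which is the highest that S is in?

3NF

Candidate keys: {A, B}, {A, C}, {B, E, F}, {C, E}. Prime attributes: {A, B, C, E, F}.
C --> B: {C}⁺ = {B, C}, which is not all of the attributes, so the left side is not a superkey — BCNF is violated.
Its right-hand attributes {B} are all prime, as are those of every other non-superkey FD — the relation is in 3NF.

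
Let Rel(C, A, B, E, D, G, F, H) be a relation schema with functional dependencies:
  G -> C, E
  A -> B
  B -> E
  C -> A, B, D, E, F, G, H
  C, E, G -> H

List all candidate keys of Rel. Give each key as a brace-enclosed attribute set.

Closure of {C} is {A, B, C, D, E, F, G, H}, the whole schema; {C} is a candidate key.
Closure of {G} is {A, B, C, D, E, F, G, H}, the whole schema; {G} is a candidate key.
These are minimal and exhaustive — every other superkey contains one of them.

{C}, {G}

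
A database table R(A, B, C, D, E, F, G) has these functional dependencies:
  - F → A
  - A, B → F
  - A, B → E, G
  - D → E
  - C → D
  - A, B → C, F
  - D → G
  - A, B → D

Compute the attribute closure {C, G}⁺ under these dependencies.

{C, D, E, G}

Start with {C, G}.
C → D applies; add {D} → now {C, D, G}.
D → E applies; add {E} → now {C, D, E, G}.
No further FD applies.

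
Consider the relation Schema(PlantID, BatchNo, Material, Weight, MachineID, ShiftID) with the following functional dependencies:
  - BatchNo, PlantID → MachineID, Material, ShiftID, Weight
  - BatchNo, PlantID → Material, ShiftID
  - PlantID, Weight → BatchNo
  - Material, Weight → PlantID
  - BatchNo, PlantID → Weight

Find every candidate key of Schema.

{BatchNo, PlantID}⁺ = {BatchNo, MachineID, Material, PlantID, ShiftID, Weight} — all of the relation — so {BatchNo, PlantID} is a candidate key.
{Material, Weight}⁺ = {BatchNo, MachineID, Material, PlantID, ShiftID, Weight} — all of the relation — so {Material, Weight} is a candidate key.
{PlantID, Weight}⁺ = {BatchNo, MachineID, Material, PlantID, ShiftID, Weight} — all of the relation — so {PlantID, Weight} is a candidate key.
No proper subset of any of these is a key, and no other minimal superkey exists.

{BatchNo, PlantID}, {Material, Weight}, {PlantID, Weight}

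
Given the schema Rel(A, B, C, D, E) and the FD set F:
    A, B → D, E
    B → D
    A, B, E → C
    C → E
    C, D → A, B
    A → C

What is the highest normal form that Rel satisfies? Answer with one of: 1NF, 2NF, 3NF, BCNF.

Candidate keys: {A, B}, {A, D}, {B, C}, {C, D}. Prime attributes: {A, B, C, D}.
B → D breaks BCNF: {B}⁺ = {B, D}, so {B} is not a superkey.
Because {E} is non-prime and the left side of C → E is not a superkey, the relation is not in 3NF.
Since {A} ⊂ {A, B} and {A}⁺ ⊇ {E} with {E} non-prime, there is a partial dependency; 2NF fails.

1NF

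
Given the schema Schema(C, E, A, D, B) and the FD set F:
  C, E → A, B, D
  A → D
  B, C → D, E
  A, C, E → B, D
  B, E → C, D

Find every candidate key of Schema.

{B, C}⁺ = {A, B, C, D, E}, which is every attribute, so {B, C} is a candidate key.
{B, E}⁺ = {A, B, C, D, E}, which is every attribute, so {B, E} is a candidate key.
{C, E}⁺ = {A, B, C, D, E}, which is every attribute, so {C, E} is a candidate key.
No proper subset of any of these is a key, and no other minimal superkey exists.

{B, C}, {B, E}, {C, E}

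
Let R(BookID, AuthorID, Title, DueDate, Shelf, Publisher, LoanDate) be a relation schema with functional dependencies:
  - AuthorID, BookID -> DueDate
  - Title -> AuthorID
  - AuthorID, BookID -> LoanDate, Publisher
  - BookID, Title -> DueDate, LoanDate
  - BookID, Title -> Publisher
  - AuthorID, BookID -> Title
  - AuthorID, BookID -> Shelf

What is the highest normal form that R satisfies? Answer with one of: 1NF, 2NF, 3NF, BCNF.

Candidate keys: {AuthorID, BookID}, {BookID, Title}. Prime attributes: {AuthorID, BookID, Title}.
Title -> AuthorID breaks BCNF: {Title}⁺ = {AuthorID, Title}, so {Title} is not a superkey.
Since {AuthorID} ⊆ prime attributes and every other non-superkey FD also has a prime right side, the schema is in 3NF.

3NF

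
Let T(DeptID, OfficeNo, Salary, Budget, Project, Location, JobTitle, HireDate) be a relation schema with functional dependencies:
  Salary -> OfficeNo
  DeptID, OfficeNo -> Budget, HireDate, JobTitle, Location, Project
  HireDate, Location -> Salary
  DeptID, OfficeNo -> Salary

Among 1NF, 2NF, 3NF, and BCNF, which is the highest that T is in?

3NF

Candidate keys: {DeptID, HireDate, Location}, {DeptID, OfficeNo}, {DeptID, Salary}. Prime attributes: {DeptID, HireDate, Location, OfficeNo, Salary}.
For Salary -> OfficeNo we have {Salary}⁺ = {OfficeNo, Salary}; {Salary} is not a superkey, so BCNF fails.
Its right-hand attributes {OfficeNo} are all prime, as are those of every other non-superkey FD — the relation is in 3NF.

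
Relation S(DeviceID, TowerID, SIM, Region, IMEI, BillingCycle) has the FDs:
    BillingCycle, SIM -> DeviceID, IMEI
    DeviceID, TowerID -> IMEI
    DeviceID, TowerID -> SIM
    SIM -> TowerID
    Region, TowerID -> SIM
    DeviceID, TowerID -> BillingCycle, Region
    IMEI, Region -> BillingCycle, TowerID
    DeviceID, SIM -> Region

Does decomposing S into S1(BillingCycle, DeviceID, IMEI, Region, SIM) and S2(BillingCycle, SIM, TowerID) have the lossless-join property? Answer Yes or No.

Yes

S1 ∩ S2 = {BillingCycle, SIM}; its closure under F is {BillingCycle, DeviceID, IMEI, Region, SIM, TowerID}.
S1 is contained in that closure, so S1 ∩ S2 -> S1 holds and the join is lossless.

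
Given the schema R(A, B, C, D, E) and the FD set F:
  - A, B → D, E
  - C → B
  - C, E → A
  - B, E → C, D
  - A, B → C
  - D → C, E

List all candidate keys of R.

{D}⁺ = {A, B, C, D, E} — all of the relation — so {D} is a candidate key.
{A, B}⁺ = {A, B, C, D, E} — all of the relation — so {A, B} is a candidate key.
{A, C}⁺ = {A, B, C, D, E} — all of the relation — so {A, C} is a candidate key.
{B, E}⁺ = {A, B, C, D, E} — all of the relation — so {B, E} is a candidate key.
{C, E}⁺ = {A, B, C, D, E} — all of the relation — so {C, E} is a candidate key.
These are minimal and exhaustive — every other superkey contains one of them.

{A, B}, {A, C}, {B, E}, {C, E}, {D}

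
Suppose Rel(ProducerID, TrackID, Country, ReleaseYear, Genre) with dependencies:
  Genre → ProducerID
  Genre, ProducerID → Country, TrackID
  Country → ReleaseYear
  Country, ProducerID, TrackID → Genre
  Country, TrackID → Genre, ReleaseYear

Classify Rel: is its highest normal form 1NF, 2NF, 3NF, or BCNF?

Candidate keys: {Country, TrackID}, {Genre}. Prime attributes: {Country, Genre, TrackID}.
Country → ReleaseYear: {Country}⁺ = {Country, ReleaseYear}, which is not all of the attributes, so the left side is not a superkey — BCNF is violated.
Country → ReleaseYear determines the non-prime attribute {ReleaseYear} from a non-superkey — 3NF is violated.
Since {Country} ⊂ {Country, TrackID} and {Country}⁺ ⊇ {ReleaseYear} with {ReleaseYear} non-prime, there is a partial dependency; 2NF fails.

1NF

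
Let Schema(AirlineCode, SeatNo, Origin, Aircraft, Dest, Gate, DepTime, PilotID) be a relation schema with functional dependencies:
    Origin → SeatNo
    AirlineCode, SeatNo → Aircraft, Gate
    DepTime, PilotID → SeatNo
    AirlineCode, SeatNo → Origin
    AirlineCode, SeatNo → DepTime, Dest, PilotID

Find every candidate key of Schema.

Attributes never on any right-hand side: {AirlineCode} — every candidate key must contain it.
{AirlineCode, Origin}⁺ = {Aircraft, AirlineCode, DepTime, Dest, Gate, Origin, PilotID, SeatNo} — all of the relation — so {AirlineCode, Origin} is a candidate key.
{AirlineCode, SeatNo}⁺ = {Aircraft, AirlineCode, DepTime, Dest, Gate, Origin, PilotID, SeatNo} — all of the relation — so {AirlineCode, SeatNo} is a candidate key.
{AirlineCode, DepTime, PilotID}⁺ = {Aircraft, AirlineCode, DepTime, Dest, Gate, Origin, PilotID, SeatNo} — all of the relation — so {AirlineCode, DepTime, PilotID} is a candidate key.
These are minimal and exhaustive — every other superkey contains one of them.

{AirlineCode, DepTime, PilotID}, {AirlineCode, Origin}, {AirlineCode, SeatNo}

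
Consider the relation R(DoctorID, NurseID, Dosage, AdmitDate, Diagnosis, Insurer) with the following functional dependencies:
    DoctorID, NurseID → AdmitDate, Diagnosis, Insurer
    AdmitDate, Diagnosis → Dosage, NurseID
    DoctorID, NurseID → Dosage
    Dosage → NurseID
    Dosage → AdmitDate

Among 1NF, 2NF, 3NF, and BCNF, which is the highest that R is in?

Candidate keys: {AdmitDate, Diagnosis, DoctorID}, {DoctorID, Dosage}, {DoctorID, NurseID}. Prime attributes: {AdmitDate, Diagnosis, DoctorID, Dosage, NurseID}.
For AdmitDate, Diagnosis → Dosage, NurseID we have {AdmitDate, Diagnosis}⁺ = {AdmitDate, Diagnosis, Dosage, NurseID}; {AdmitDate, Diagnosis} is not a superkey, so BCNF fails.
Since {Dosage, NurseID} ⊆ prime attributes and every other non-superkey FD also has a prime right side, the schema is in 3NF.

3NF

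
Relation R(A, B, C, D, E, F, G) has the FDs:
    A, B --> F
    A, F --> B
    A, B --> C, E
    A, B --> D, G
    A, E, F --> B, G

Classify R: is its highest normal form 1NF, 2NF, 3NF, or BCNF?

BCNF

Candidate keys: {A, B}, {A, F}. Prime attributes: {A, B, F}.
The left-hand side of every FD is a superkey, so BCNF is satisfied.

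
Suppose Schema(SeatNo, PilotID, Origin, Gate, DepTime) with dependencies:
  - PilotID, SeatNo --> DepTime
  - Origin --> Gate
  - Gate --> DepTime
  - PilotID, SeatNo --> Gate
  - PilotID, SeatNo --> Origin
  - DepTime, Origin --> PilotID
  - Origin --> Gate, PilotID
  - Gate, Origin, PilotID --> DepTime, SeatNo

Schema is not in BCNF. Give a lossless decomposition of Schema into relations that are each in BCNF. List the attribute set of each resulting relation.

Candidate keys of the original relation: {Origin}, {PilotID, SeatNo}.
Within {DepTime, Gate, Origin, PilotID, SeatNo}: {Gate}⁺ ∩ {DepTime, Gate, Origin, PilotID, SeatNo} = {DepTime, Gate}, not the whole set, so Gate --> DepTime violates BCNF; decompose into {DepTime, Gate} and {Gate, Origin, PilotID, SeatNo}.
{DepTime, Gate}: every determinant is a superkey — BCNF.
{Gate, Origin, PilotID, SeatNo}: every determinant is a superkey — BCNF.

{DepTime, Gate}; {Gate, Origin, PilotID, SeatNo}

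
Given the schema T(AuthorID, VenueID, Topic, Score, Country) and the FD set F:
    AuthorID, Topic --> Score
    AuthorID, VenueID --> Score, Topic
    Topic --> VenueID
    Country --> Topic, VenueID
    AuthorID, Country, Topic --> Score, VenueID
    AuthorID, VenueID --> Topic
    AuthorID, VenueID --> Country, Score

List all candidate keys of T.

No FD produces {AuthorID}, so it must be in every candidate key.
{AuthorID, Country}⁺ = {AuthorID, Country, Score, Topic, VenueID}, which is every attribute, so {AuthorID, Country} is a candidate key.
{AuthorID, Topic}⁺ = {AuthorID, Country, Score, Topic, VenueID}, which is every attribute, so {AuthorID, Topic} is a candidate key.
{AuthorID, VenueID}⁺ = {AuthorID, Country, Score, Topic, VenueID}, which is every attribute, so {AuthorID, VenueID} is a candidate key.
No proper subset of any of these is a key, and no other minimal superkey exists.

{AuthorID, Country}, {AuthorID, Topic}, {AuthorID, VenueID}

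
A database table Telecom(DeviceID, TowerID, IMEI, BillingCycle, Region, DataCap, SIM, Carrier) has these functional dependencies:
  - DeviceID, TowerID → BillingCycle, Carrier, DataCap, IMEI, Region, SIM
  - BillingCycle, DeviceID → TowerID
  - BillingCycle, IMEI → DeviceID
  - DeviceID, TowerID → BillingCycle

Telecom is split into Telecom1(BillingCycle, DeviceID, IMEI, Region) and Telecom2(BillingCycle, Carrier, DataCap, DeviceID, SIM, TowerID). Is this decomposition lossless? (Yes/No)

Common attributes: {BillingCycle, DeviceID}; their closure is {BillingCycle, Carrier, DataCap, DeviceID, IMEI, Region, SIM, TowerID}.
Since Telecom1 ⊆ {BillingCycle, Carrier, DataCap, DeviceID, IMEI, Region, SIM, TowerID}, the intersection is a superkey of Telecom1; the decomposition is lossless.

Yes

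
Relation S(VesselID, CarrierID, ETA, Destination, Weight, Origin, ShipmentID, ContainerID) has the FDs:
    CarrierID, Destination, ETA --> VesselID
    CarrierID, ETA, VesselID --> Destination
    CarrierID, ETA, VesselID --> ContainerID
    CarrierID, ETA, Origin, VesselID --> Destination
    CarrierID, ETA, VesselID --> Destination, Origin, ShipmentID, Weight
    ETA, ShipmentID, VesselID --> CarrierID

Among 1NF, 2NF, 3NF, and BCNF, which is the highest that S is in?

Candidate keys: {CarrierID, Destination, ETA}, {CarrierID, ETA, VesselID}, {ETA, ShipmentID, VesselID}. Prime attributes: {CarrierID, Destination, ETA, ShipmentID, VesselID}.
Every FD has a superkey on the left, so the relation is in BCNF.

BCNF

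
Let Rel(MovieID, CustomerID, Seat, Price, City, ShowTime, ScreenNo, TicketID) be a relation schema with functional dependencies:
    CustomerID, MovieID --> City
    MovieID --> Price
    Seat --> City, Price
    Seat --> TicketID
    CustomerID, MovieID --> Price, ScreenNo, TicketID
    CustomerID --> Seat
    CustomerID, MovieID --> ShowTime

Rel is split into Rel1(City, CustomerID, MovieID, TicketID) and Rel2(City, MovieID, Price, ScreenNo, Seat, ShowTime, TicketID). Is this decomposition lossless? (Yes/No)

No

Rel1 ∩ Rel2 = {City, MovieID, TicketID}; its closure under F is {City, MovieID, Price, TicketID}.
The closure covers neither Rel1 nor Rel2 entirely; the join is not lossless.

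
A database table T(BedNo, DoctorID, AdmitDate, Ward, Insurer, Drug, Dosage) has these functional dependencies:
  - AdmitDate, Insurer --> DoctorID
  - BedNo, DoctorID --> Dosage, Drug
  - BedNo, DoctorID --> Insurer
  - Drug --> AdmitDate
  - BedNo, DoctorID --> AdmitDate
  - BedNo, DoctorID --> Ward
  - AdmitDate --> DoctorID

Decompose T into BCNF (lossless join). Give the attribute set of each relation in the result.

Candidate keys of the original relation: {AdmitDate, BedNo}, {BedNo, DoctorID}, {BedNo, Drug}.
In {AdmitDate, BedNo, DoctorID, Dosage, Drug, Insurer, Ward}, {AdmitDate, Insurer} is not a superkey ({AdmitDate, Insurer}⁺ restricted to this set is {AdmitDate, DoctorID, Insurer}), so split on AdmitDate, Insurer --> DoctorID into {AdmitDate, DoctorID, Insurer} and {AdmitDate, BedNo, Dosage, Drug, Insurer, Ward}.
In {AdmitDate, DoctorID, Insurer}, {AdmitDate} is not a superkey ({AdmitDate}⁺ restricted to this set is {AdmitDate, DoctorID}), so split on AdmitDate --> DoctorID into {AdmitDate, DoctorID} and {AdmitDate, Insurer}.
{AdmitDate, DoctorID} is in BCNF.
{AdmitDate, Insurer} is in BCNF.
In {AdmitDate, BedNo, Dosage, Drug, Insurer, Ward}, {Drug} is not a superkey ({Drug}⁺ restricted to this set is {AdmitDate, Drug}), so split on Drug --> AdmitDate into {AdmitDate, Drug} and {BedNo, Dosage, Drug, Insurer, Ward}.
{AdmitDate, Drug} is in BCNF.
{BedNo, Dosage, Drug, Insurer, Ward} is in BCNF.

{AdmitDate, DoctorID}; {AdmitDate, Drug}; {AdmitDate, Insurer}; {BedNo, Dosage, Drug, Insurer, Ward}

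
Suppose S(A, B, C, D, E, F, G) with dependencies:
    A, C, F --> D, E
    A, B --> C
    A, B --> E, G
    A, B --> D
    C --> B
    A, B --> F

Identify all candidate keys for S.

{A, B}, {A, C}

{A} never appears on the right of any FD, so every key must include it.
{A, B}⁺ = {A, B, C, D, E, F, G} — all of the relation — so {A, B} is a candidate key.
{A, C}⁺ = {A, B, C, D, E, F, G} — all of the relation — so {A, C} is a candidate key.
These are minimal and exhaustive — every other superkey contains one of them.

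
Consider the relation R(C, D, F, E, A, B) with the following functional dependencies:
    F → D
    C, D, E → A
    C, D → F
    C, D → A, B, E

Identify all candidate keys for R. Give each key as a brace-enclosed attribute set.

No FD produces {C}, so it must be in every candidate key.
{C, D}⁺ = {A, B, C, D, E, F}, which is every attribute, so {C, D} is a candidate key.
{C, F}⁺ = {A, B, C, D, E, F}, which is every attribute, so {C, F} is a candidate key.
Any other superkey properly contains one of these, so there are no further candidate keys.

{C, D}, {C, F}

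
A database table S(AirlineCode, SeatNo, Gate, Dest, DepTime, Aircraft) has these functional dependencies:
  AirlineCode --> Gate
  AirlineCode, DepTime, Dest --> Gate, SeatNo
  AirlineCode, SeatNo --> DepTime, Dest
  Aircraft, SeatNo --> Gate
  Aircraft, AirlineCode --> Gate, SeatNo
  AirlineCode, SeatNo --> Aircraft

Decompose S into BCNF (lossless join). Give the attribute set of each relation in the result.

{Aircraft, AirlineCode, DepTime, Dest, SeatNo}; {AirlineCode, Gate}

Candidate keys of the original relation: {Aircraft, AirlineCode}, {AirlineCode, DepTime, Dest}, {AirlineCode, SeatNo}.
{Aircraft, AirlineCode, DepTime, Dest, Gate, SeatNo}: {AirlineCode} determines {AirlineCode, Gate} here but is not a superkey — split on AirlineCode --> Gate, giving {AirlineCode, Gate} and {Aircraft, AirlineCode, DepTime, Dest, SeatNo}.
{AirlineCode, Gate} has no BCNF violation.
{Aircraft, AirlineCode, DepTime, Dest, SeatNo} has no BCNF violation.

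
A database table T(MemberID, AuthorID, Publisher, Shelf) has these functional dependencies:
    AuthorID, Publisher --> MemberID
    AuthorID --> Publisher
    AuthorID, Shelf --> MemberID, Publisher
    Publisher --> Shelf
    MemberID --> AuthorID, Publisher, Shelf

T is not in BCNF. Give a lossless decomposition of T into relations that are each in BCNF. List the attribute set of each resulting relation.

{AuthorID, MemberID, Publisher}; {Publisher, Shelf}

Candidate keys of the original relation: {AuthorID}, {MemberID}.
Within {AuthorID, MemberID, Publisher, Shelf}: {Publisher}⁺ ∩ {AuthorID, MemberID, Publisher, Shelf} = {Publisher, Shelf}, not the whole set, so Publisher --> Shelf violates BCNF; decompose into {Publisher, Shelf} and {AuthorID, MemberID, Publisher}.
{Publisher, Shelf} is in BCNF.
{AuthorID, MemberID, Publisher} is in BCNF.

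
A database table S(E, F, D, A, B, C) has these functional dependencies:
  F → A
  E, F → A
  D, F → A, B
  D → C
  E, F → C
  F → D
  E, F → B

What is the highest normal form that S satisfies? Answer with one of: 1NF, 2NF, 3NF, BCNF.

Candidate key: {E, F}. Prime attributes: {E, F}.
F → A breaks BCNF: {F}⁺ = {A, B, C, D, F}, so {F} is not a superkey.
F → A has non-prime {A} on the right and a non-superkey on the left, so 3NF fails.
Since {F} ⊂ {E, F} and {F}⁺ ⊇ {A, B, C, D} with {A, B, C, D} non-prime, there is a partial dependency; 2NF fails.

1NF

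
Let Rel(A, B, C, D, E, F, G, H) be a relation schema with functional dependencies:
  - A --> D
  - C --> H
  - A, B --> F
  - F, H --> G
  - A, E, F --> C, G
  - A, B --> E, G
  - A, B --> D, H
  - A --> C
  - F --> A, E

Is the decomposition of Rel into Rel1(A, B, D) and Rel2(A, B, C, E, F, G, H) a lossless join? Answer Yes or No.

Rel1 ∩ Rel2 = {A, B}; its closure under F is {A, B, C, D, E, F, G, H}.
Since Rel1 ⊆ {A, B, C, D, E, F, G, H}, the intersection is a superkey of Rel1; the decomposition is lossless.

Yes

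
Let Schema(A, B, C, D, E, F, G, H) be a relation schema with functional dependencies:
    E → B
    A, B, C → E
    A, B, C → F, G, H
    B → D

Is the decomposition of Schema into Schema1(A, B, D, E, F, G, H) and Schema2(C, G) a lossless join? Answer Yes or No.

The shared attributes are {G} and {G}⁺ = {G}.
Neither Schema1 nor Schema2 is contained in that closure, so the decomposition is lossy.

No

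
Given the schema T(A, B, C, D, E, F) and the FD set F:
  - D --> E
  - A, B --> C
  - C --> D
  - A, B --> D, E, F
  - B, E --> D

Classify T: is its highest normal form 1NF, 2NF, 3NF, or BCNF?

2NF

Candidate key: {A, B}. Prime attributes: {A, B}.
D --> E: {D}⁺ = {D, E}, which is not all of the attributes, so the left side is not a superkey — BCNF is violated.
D --> E has non-prime {E} on the right and a non-superkey on the left, so 3NF fails.
No non-prime attribute depends on a proper subset of any candidate key, so 2NF holds.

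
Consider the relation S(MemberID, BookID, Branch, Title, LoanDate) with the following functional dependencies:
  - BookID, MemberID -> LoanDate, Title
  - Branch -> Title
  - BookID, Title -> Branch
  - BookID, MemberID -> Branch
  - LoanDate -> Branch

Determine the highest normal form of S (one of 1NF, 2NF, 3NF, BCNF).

Candidate key: {BookID, MemberID}. Prime attributes: {BookID, MemberID}.
Branch -> Title breaks BCNF: {Branch}⁺ = {Branch, Title}, so {Branch} is not a superkey.
Branch -> Title determines the non-prime attribute {Title} from a non-superkey — 3NF is violated.
No non-prime attribute depends on a proper subset of any candidate key, so 2NF holds.

2NF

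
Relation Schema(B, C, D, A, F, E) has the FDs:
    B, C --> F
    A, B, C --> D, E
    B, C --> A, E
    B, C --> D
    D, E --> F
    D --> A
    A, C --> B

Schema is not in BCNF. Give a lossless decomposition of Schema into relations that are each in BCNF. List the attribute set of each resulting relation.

Candidate keys of the original relation: {A, C}, {B, C}, {C, D}.
Within {A, B, C, D, E, F}: {D, E}⁺ ∩ {A, B, C, D, E, F} = {A, D, E, F}, not the whole set, so D, E --> A, F violates BCNF; decompose into {A, D, E, F} and {B, C, D, E}.
Within {A, D, E, F}: {D}⁺ ∩ {A, D, E, F} = {A, D}, not the whole set, so D --> A violates BCNF; decompose into {A, D} and {D, E, F}.
{A, D}: every determinant is a superkey — BCNF.
{D, E, F}: every determinant is a superkey — BCNF.
{B, C, D, E}: every determinant is a superkey — BCNF.

{A, D}; {B, C, D, E}; {D, E, F}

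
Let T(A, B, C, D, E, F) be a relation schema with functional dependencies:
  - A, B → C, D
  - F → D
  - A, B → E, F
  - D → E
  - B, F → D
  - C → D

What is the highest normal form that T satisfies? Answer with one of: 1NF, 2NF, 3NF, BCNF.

Candidate key: {A, B}. Prime attributes: {A, B}.
F → D breaks BCNF: {F}⁺ = {D, E, F}, so {F} is not a superkey.
F → D has non-prime {D} on the right and a non-superkey on the left, so 3NF fails.
No non-prime attribute depends on a proper subset of any candidate key, so 2NF holds.

2NF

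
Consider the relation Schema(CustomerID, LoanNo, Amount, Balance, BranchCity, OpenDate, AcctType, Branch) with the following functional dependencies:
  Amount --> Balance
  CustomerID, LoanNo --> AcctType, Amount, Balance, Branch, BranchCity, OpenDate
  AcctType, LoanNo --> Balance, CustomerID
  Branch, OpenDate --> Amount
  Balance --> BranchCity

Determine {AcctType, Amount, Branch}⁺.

Start with {AcctType, Amount, Branch}.
Amount --> Balance applies; add {Balance} → now {AcctType, Amount, Balance, Branch}.
Balance --> BranchCity applies; add {BranchCity} → now {AcctType, Amount, Balance, Branch, BranchCity}.
No further FD applies.

{AcctType, Amount, Balance, Branch, BranchCity}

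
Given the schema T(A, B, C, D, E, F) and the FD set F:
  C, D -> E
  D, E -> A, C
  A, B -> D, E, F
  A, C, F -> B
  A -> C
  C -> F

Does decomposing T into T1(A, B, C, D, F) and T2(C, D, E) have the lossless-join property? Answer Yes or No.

Common attributes: {C, D}; their closure is {A, B, C, D, E, F}.
Since T1 ⊆ {A, B, C, D, E, F}, the intersection is a superkey of T1; the decomposition is lossless.

Yes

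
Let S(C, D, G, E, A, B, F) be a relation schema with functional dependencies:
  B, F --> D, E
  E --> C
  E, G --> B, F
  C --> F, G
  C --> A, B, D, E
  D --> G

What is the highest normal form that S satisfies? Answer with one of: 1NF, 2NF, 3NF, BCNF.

Candidate keys: {B, F}, {C}, {E}. Prime attributes: {B, C, E, F}.
For D --> G we have {D}⁺ = {D, G}; {D} is not a superkey, so BCNF fails.
D --> G determines the non-prime attribute {G} from a non-superkey — 3NF is violated.
No proper subset of a key has a non-prime attribute in its closure, so there is no partial dependency; 2NF holds.

2NF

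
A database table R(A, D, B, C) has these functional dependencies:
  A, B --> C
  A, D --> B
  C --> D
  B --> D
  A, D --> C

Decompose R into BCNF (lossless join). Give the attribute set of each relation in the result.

{A, B, C}; {C, D}

Candidate keys of the original relation: {A, B}, {A, C}, {A, D}.
In {A, B, C, D}, {C} is not a superkey ({C}⁺ restricted to this set is {C, D}), so split on C --> D into {C, D} and {A, B, C}.
{C, D} has no BCNF violation.
{A, B, C} has no BCNF violation.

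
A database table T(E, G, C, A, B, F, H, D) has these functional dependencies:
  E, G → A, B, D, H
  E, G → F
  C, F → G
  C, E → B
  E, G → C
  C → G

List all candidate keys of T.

{C, E}, {E, G}

Attributes never on any right-hand side: {E} — every candidate key must contain it.
{C, E}⁺ = {A, B, C, D, E, F, G, H}, which is every attribute, so {C, E} is a candidate key.
{E, G}⁺ = {A, B, C, D, E, F, G, H}, which is every attribute, so {E, G} is a candidate key.
These are minimal and exhaustive — every other superkey contains one of them.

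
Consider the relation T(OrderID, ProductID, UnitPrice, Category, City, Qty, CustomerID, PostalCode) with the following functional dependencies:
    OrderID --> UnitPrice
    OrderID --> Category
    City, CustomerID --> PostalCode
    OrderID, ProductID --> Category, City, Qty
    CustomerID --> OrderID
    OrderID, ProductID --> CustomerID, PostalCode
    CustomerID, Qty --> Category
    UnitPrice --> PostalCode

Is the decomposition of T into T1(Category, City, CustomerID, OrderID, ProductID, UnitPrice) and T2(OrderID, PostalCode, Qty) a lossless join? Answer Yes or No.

The shared attributes are {OrderID} and {OrderID}⁺ = {Category, OrderID, PostalCode, UnitPrice}.
The closure covers neither T1 nor T2 entirely; the join is not lossless.

No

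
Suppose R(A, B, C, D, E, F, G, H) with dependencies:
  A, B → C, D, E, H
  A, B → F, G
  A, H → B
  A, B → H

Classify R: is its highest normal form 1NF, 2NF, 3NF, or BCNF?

Candidate keys: {A, B}, {A, H}. Prime attributes: {A, B, H}.
The left-hand side of every FD is a superkey, so BCNF is satisfied.

BCNF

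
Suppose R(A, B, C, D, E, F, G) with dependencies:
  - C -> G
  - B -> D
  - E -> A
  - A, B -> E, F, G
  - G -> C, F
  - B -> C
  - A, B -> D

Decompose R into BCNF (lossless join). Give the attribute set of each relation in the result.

Candidate keys of the original relation: {A, B}, {B, E}.
Within {A, B, C, D, E, F, G}: {C}⁺ ∩ {A, B, C, D, E, F, G} = {C, F, G}, not the whole set, so C -> F, G violates BCNF; decompose into {C, F, G} and {A, B, C, D, E}.
{C, F, G} has no BCNF violation.
Within {A, B, C, D, E}: {B}⁺ ∩ {A, B, C, D, E} = {B, C, D}, not the whole set, so B -> C, D violates BCNF; decompose into {B, C, D} and {A, B, E}.
{B, C, D} has no BCNF violation.
Within {A, B, E}: {E}⁺ ∩ {A, B, E} = {A, E}, not the whole set, so E -> A violates BCNF; decompose into {A, E} and {B, E}.
{A, E} has no BCNF violation.
{B, E} has no BCNF violation.

{A, E}; {B, C, D}; {B, E}; {C, F, G}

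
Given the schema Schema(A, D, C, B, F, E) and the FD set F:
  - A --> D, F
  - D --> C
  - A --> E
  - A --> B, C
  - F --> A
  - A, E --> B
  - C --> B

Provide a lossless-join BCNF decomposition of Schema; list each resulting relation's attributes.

{A, D, E, F}; {B, C}; {C, D}

Candidate keys of the original relation: {A}, {F}.
{A, B, C, D, E, F}: {D} determines {B, C, D} here but is not a superkey — split on D --> B, C, giving {B, C, D} and {A, D, E, F}.
{B, C, D}: {C} determines {B, C} here but is not a superkey — split on C --> B, giving {B, C} and {C, D}.
{B, C}: every determinant is a superkey — BCNF.
{C, D}: every determinant is a superkey — BCNF.
{A, D, E, F}: every determinant is a superkey — BCNF.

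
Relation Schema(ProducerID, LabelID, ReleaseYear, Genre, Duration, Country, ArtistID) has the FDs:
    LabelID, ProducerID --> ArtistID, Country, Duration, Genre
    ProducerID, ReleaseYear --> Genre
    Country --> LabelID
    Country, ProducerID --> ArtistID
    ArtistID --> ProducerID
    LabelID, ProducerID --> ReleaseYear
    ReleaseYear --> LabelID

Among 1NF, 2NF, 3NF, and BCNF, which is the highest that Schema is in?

3NF

Candidate keys: {ArtistID, Country}, {ArtistID, LabelID}, {ArtistID, ReleaseYear}, {Country, ProducerID}, {LabelID, ProducerID}, {ProducerID, ReleaseYear}. Prime attributes: {ArtistID, Country, LabelID, ProducerID, ReleaseYear}.
Country --> LabelID: {Country}⁺ = {Country, LabelID}, which is not all of the attributes, so the left side is not a superkey — BCNF is violated.
But every attribute on its right side ({LabelID}) is prime, and the same holds for every other non-superkey FD, so 3NF still holds.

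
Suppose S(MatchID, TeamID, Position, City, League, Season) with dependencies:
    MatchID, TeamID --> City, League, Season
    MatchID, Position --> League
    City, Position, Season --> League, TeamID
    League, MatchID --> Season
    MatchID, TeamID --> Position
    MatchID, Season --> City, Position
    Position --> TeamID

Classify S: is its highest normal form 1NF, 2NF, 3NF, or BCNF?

Candidate keys: {League, MatchID}, {MatchID, Position}, {MatchID, Season}, {MatchID, TeamID}. Prime attributes: {League, MatchID, Position, Season, TeamID}.
City, Position, Season --> League, TeamID breaks BCNF: {City, Position, Season}⁺ = {City, League, Position, Season, TeamID}, so {City, Position, Season} is not a superkey.
Its right-hand attributes {League, TeamID} are all prime, as are those of every other non-superkey FD — the relation is in 3NF.

3NF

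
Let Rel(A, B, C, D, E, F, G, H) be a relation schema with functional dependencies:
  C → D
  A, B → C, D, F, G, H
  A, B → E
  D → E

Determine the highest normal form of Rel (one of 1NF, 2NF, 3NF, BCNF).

Candidate key: {A, B}. Prime attributes: {A, B}.
For C → D we have {C}⁺ = {C, D, E}; {C} is not a superkey, so BCNF fails.
C → D has non-prime {D} on the right and a non-superkey on the left, so 3NF fails.
No non-prime attribute depends on a proper subset of any candidate key, so 2NF holds.

2NF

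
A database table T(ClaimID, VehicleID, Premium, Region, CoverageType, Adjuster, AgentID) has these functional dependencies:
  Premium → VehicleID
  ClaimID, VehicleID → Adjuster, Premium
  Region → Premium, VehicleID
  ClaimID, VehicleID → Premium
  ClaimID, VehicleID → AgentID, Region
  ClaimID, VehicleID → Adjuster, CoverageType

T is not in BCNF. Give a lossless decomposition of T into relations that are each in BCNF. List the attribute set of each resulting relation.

Candidate keys of the original relation: {ClaimID, Premium}, {ClaimID, Region}, {ClaimID, VehicleID}.
Within {Adjuster, AgentID, ClaimID, CoverageType, Premium, Region, VehicleID}: {Premium}⁺ ∩ {Adjuster, AgentID, ClaimID, CoverageType, Premium, Region, VehicleID} = {Premium, VehicleID}, not the whole set, so Premium → VehicleID violates BCNF; decompose into {Premium, VehicleID} and {Adjuster, AgentID, ClaimID, CoverageType, Premium, Region}.
{Premium, VehicleID}: every determinant is a superkey — BCNF.
Within {Adjuster, AgentID, ClaimID, CoverageType, Premium, Region}: {Region}⁺ ∩ {Adjuster, AgentID, ClaimID, CoverageType, Premium, Region} = {Premium, Region}, not the whole set, so Region → Premium violates BCNF; decompose into {Premium, Region} and {Adjuster, AgentID, ClaimID, CoverageType, Region}.
{Premium, Region}: every determinant is a superkey — BCNF.
{Adjuster, AgentID, ClaimID, CoverageType, Region}: every determinant is a superkey — BCNF.

{Adjuster, AgentID, ClaimID, CoverageType, Region}; {Premium, Region}; {Premium, VehicleID}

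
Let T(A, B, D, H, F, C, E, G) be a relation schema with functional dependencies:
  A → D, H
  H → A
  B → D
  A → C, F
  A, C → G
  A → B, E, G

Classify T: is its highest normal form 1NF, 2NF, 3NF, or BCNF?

Candidate keys: {A}, {H}. Prime attributes: {A, H}.
B → D breaks BCNF: {B}⁺ = {B, D}, so {B} is not a superkey.
B → D has non-prime {D} on the right and a non-superkey on the left, so 3NF fails.
All keys have size 1, which rules out partial dependencies — 2NF is satisfied.

2NF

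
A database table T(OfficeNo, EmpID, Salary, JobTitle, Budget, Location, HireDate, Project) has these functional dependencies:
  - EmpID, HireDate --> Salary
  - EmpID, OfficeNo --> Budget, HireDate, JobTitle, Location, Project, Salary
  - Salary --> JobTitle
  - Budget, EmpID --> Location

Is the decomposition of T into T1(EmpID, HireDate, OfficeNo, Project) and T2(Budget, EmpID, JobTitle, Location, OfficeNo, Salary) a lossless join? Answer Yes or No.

Yes

The shared attributes are {EmpID, OfficeNo} and {EmpID, OfficeNo}⁺ = {Budget, EmpID, HireDate, JobTitle, Location, OfficeNo, Project, Salary}.
Since T1 ⊆ {Budget, EmpID, HireDate, JobTitle, Location, OfficeNo, Project, Salary}, the intersection is a superkey of T1; the decomposition is lossless.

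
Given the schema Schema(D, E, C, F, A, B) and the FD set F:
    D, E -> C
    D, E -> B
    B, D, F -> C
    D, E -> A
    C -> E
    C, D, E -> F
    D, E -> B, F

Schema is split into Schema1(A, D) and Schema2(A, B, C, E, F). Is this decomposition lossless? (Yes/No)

Common attributes: {A}; their closure is {A}.
Neither Schema1 nor Schema2 is contained in that closure, so the decomposition is lossy.

No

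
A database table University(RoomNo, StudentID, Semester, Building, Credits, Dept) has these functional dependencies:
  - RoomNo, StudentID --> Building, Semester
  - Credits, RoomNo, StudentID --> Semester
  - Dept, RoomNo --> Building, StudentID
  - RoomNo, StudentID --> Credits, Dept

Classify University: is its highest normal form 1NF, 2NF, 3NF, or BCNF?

Candidate keys: {Dept, RoomNo}, {RoomNo, StudentID}. Prime attributes: {Dept, RoomNo, StudentID}.
The left-hand side of every FD is a superkey, so BCNF is satisfied.

BCNF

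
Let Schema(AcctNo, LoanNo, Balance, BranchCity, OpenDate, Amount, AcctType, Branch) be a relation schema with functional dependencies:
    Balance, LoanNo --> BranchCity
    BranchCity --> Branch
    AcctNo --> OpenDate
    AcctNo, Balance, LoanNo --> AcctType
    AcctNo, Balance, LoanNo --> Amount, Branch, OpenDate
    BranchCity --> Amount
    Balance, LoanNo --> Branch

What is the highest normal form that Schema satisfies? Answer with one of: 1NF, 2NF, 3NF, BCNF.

1NF

Candidate key: {AcctNo, Balance, LoanNo}. Prime attributes: {AcctNo, Balance, LoanNo}.
For Balance, LoanNo --> BranchCity we have {Balance, LoanNo}⁺ = {Amount, Balance, Branch, BranchCity, LoanNo}; {Balance, LoanNo} is not a superkey, so BCNF fails.
Because {BranchCity} is non-prime and the left side of Balance, LoanNo --> BranchCity is not a superkey, the relation is not in 3NF.
Since {AcctNo} ⊂ {AcctNo, Balance, LoanNo} and {AcctNo}⁺ ⊇ {OpenDate} with {OpenDate} non-prime, there is a partial dependency; 2NF fails.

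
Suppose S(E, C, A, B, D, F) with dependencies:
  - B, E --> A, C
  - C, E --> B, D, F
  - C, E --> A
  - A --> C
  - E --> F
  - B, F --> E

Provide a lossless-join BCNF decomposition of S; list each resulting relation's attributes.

{A, B, D, E}; {A, C}; {E, F}

Candidate keys of the original relation: {A, E}, {B, E}, {B, F}, {C, E}.
Within {A, B, C, D, E, F}: {A}⁺ ∩ {A, B, C, D, E, F} = {A, C}, not the whole set, so A --> C violates BCNF; decompose into {A, C} and {A, B, D, E, F}.
{A, C} is in BCNF.
Within {A, B, D, E, F}: {E}⁺ ∩ {A, B, D, E, F} = {E, F}, not the whole set, so E --> F violates BCNF; decompose into {E, F} and {A, B, D, E}.
{E, F} is in BCNF.
{A, B, D, E} is in BCNF.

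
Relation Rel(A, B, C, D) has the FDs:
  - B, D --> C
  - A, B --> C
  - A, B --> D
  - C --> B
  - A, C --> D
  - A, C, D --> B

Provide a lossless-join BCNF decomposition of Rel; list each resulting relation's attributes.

{A, B, D}; {B, C}; {C, D}

Candidate keys of the original relation: {A, B}, {A, C}.
In {A, B, C, D}, {B, D} is not a superkey ({B, D}⁺ restricted to this set is {B, C, D}), so split on B, D --> C into {B, C, D} and {A, B, D}.
In {B, C, D}, {C} is not a superkey ({C}⁺ restricted to this set is {B, C}), so split on C --> B into {B, C} and {C, D}.
{B, C}: every determinant is a superkey — BCNF.
{C, D}: every determinant is a superkey — BCNF.
{A, B, D}: every determinant is a superkey — BCNF.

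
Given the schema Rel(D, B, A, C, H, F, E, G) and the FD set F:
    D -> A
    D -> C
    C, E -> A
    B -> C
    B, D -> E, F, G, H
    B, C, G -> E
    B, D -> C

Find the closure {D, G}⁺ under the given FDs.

Start with {D, G}.
D -> A applies; add {A} → now {A, D, G}.
D -> C applies; add {C} → now {A, C, D, G}.
No further FD applies.

{A, C, D, G}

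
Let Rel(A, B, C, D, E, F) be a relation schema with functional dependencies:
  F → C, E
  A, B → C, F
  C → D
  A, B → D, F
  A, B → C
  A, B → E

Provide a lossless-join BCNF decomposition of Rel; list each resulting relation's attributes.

{A, B, F}; {C, D}; {C, E, F}

Candidate key of the original relation: {A, B}.
In {A, B, C, D, E, F}, {F} is not a superkey ({F}⁺ restricted to this set is {C, D, E, F}), so split on F → C, D, E into {C, D, E, F} and {A, B, F}.
In {C, D, E, F}, {C} is not a superkey ({C}⁺ restricted to this set is {C, D}), so split on C → D into {C, D} and {C, E, F}.
{C, D} is in BCNF.
{C, E, F} is in BCNF.
{A, B, F} is in BCNF.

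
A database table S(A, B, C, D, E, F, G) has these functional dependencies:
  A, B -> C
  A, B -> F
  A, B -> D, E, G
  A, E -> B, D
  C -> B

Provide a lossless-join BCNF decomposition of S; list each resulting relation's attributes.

{A, C, D, E, F, G}; {B, C}

Candidate keys of the original relation: {A, B}, {A, C}, {A, E}.
{A, B, C, D, E, F, G}: {C} determines {B, C} here but is not a superkey — split on C -> B, giving {B, C} and {A, C, D, E, F, G}.
{B, C}: every determinant is a superkey — BCNF.
{A, C, D, E, F, G}: every determinant is a superkey — BCNF.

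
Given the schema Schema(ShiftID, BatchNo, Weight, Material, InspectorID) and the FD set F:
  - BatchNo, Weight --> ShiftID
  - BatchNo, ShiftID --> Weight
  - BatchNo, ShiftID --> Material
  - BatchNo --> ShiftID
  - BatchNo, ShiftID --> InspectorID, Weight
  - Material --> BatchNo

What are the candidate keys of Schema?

{BatchNo}⁺ = {BatchNo, InspectorID, Material, ShiftID, Weight}, which is every attribute, so {BatchNo} is a candidate key.
{Material}⁺ = {BatchNo, InspectorID, Material, ShiftID, Weight}, which is every attribute, so {Material} is a candidate key.
No proper subset of any of these is a key, and no other minimal superkey exists.

{BatchNo}, {Material}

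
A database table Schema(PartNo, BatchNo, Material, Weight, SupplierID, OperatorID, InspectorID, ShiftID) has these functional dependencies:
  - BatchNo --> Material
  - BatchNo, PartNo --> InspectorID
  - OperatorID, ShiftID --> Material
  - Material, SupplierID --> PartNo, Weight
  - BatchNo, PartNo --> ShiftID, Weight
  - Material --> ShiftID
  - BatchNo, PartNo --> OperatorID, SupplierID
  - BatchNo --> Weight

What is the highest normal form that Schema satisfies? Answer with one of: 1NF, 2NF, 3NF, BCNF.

Candidate keys: {BatchNo, PartNo}, {BatchNo, SupplierID}. Prime attributes: {BatchNo, PartNo, SupplierID}.
BatchNo --> Material: {BatchNo}⁺ = {BatchNo, Material, ShiftID, Weight}, which is not all of the attributes, so the left side is not a superkey — BCNF is violated.
Because {Material} is non-prime and the left side of BatchNo --> Material is not a superkey, the relation is not in 3NF.
{BatchNo} is a proper subset of the key {BatchNo, PartNo}, and {BatchNo}⁺ contains the non-prime attributes {Material, ShiftID, Weight} — a partial dependency, so 2NF is violated.

1NF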